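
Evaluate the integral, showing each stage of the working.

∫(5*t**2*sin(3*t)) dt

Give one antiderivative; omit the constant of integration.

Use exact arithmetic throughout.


Step 1. Integrate ∫(5*t**2*sin(3*t)) dt by parts with u = t**2, dv = (5*sin(3*t)) dt, so v = -5*cos(3*t)/3: now -5*t**2*cos(3*t)/3 + ∫(10*t*cos(3*t)/3) dt.
Step 2. Integrate ∫(10*t*cos(3*t)/3) dt by parts with u = t, dv = (10*cos(3*t)/3) dt, so v = 10*sin(3*t)/9: now -5*t**2*cos(3*t)/3 + 10*t*sin(3*t)/9 + ∫(-10*sin(3*t)/9) dt.
Step 3. Evaluate the standard form: now -5*t**2*cos(3*t)/3 + 10*t*sin(3*t)/9 + 10*cos(3*t)/27.
Answer: -5*t**2*cos(3*t)/3 + 10*t*sin(3*t)/9 + 10*cos(3*t)/27.


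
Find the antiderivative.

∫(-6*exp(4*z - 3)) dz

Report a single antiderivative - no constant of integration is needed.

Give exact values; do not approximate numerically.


Answer: -3*exp(4*z - 3)/2.


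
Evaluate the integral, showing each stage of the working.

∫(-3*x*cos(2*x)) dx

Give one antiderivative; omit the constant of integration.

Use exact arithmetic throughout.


Step 1. Integrate ∫(-3*x*cos(2*x)) dx by parts with u = x, dv = (-3*cos(2*x)) dx, so v = -3*sin(2*x)/2: now -3*x*sin(2*x)/2 + ∫(3*sin(2*x)/2) dx.
Step 2. Evaluate the standard form: now -3*x*sin(2*x)/2 - 3*cos(2*x)/4.
Answer: -3*x*sin(2*x)/2 - 3*cos(2*x)/4.


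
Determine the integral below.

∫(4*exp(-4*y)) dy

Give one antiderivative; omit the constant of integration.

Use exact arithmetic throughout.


Answer: -exp(-4*y).


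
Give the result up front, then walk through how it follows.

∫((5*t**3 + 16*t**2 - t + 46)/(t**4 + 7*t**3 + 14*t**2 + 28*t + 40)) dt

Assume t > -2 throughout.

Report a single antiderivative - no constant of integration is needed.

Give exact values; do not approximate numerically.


The answer is 3*log(t + 2) + 2*log(t + 5) - 3*atan(t/2)/2.
Step 1. Decompose ∫((5*t**3 + 16*t**2 - t + 46)/(t**4 + 7*t**3 + 14*t**2 + 28*t + 40)) dt by partial fractions, (5*t**3 + 16*t**2 - t + 46)/(t**4 + 7*t**3 + 14*t**2 + 28*t + 40) = -3/(t**2 + 4) + 2/(t + 5) + 3/(t + 2): now ∫(3/(t + 2)) dt + ∫(2/(t + 5)) dt + ∫(-3/(t**2 + 4)) dt.
Step 2. Evaluate the standard form [assuming t > -5]: now 2*log(t + 5) + ∫(3/(t + 2)) dt + ∫(-3/(t**2 + 4)) dt.
Step 3. Evaluate the standard form [assuming t > -2]: now 3*log(t + 2) + 2*log(t + 5) + ∫(-3/(t**2 + 4)) dt.
Step 4. Evaluate the standard form: now 3*log(t + 2) + 2*log(t + 5) - 3*atan(t/2)/2.
Answer: 3*log(t + 2) + 2*log(t + 5) - 3*atan(t/2)/2.


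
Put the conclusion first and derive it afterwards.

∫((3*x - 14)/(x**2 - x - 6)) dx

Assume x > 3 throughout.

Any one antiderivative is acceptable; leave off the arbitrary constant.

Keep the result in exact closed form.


The answer is -log(x - 3) + 4*log(x + 2).
Step 1. Decompose ∫((3*x - 14)/(x**2 - x - 6)) dx by partial fractions, (3*x - 14)/(x**2 - x - 6) = 4/(x + 2) - 1/(x - 3): now ∫(-1/(x - 3)) dx + ∫(4/(x + 2)) dx.
Step 2. Evaluate the standard form [assuming x > 3]: now -log(x - 3) + ∫(4/(x + 2)) dx.
Step 3. Evaluate the standard form [assuming x > -2]: now -log(x - 3) + 4*log(x + 2).
Answer: -log(x - 3) + 4*log(x + 2).


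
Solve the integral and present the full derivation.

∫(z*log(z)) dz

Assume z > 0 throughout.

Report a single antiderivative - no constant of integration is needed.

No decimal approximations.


Step 1. Integrate ∫(z*log(z)) dz by parts with u = log(z), dv = (z) dz, so v = z**2/2 [assuming z > 0]: now z**2*log(z)/2 + ∫(-z/2) dz.
Step 2. Evaluate the standard form: now z**2*log(z)/2 - z**2/4.
Answer: z**2*log(z)/2 - z**2/4.


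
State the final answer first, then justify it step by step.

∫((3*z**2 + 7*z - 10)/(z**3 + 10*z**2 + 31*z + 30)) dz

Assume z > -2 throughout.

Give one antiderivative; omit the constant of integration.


The answer is -4*log(z + 2) + 2*log(z + 3) + 5*log(z + 5).
Step 1. Decompose ∫((3*z**2 + 7*z - 10)/(z**3 + 10*z**2 + 31*z + 30)) dz by partial fractions, (3*z**2 + 7*z - 10)/(z**3 + 10*z**2 + 31*z + 30) = 5/(z + 5) + 2/(z + 3) - 4/(z + 2): now ∫(-4/(z + 2)) dz + ∫(2/(z + 3)) dz + ∫(5/(z + 5)) dz.
Step 2. Evaluate the standard form [assuming z > -3]: now 2*log(z + 3) + ∫(-4/(z + 2)) dz + ∫(5/(z + 5)) dz.
Step 3. Evaluate the standard form [assuming z > -2]: now -4*log(z + 2) + 2*log(z + 3) + ∫(5/(z + 5)) dz.
Step 4. Evaluate the standard form [assuming z > -5]: now -4*log(z + 2) + 2*log(z + 3) + 5*log(z + 5).
Answer: -4*log(z + 2) + 2*log(z + 3) + 5*log(z + 5).


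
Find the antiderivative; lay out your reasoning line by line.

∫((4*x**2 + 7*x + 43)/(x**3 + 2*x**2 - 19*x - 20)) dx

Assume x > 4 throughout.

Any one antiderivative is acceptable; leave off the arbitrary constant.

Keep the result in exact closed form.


Step 1. Decompose ∫((4*x**2 + 7*x + 43)/(x**3 + 2*x**2 - 19*x - 20)) dx by partial fractions, (4*x**2 + 7*x + 43)/(x**3 + 2*x**2 - 19*x - 20) = 3/(x + 5) - 2/(x + 1) + 3/(x - 4): now ∫(3/(x - 4)) dx + ∫(-2/(x + 1)) dx + ∫(3/(x + 5)) dx.
Step 2. Evaluate the standard form [assuming x > -1]: now -2*log(x + 1) + ∫(3/(x - 4)) dx + ∫(3/(x + 5)) dx.
Step 3. Evaluate the standard form [assuming x > -5]: now -2*log(x + 1) + 3*log(x + 5) + ∫(3/(x - 4)) dx.
Step 4. Evaluate the standard form [assuming x > 4]: now 3*log(x - 4) - 2*log(x + 1) + 3*log(x + 5).
Answer: 3*log(x - 4) - 2*log(x + 1) + 3*log(x + 5).


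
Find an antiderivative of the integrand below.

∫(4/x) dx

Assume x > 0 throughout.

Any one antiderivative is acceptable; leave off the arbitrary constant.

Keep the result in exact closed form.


Answer: 4*log(x).


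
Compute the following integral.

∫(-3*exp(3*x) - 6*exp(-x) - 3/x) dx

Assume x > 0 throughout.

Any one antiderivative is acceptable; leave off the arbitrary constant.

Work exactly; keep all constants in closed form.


Answer: -exp(3*x) - 3*log(x) + 6*exp(-x).


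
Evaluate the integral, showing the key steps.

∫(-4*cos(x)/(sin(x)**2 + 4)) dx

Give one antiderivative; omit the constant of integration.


Step 1. Substitute u = sin(x), turning ∫(-4*cos(x)/(sin(x)**2 + 4)) dx into ∫(-4/(u**2 + 4)) du: now ∫(-4/(u**2 + 4)) du.
Step 2. Evaluate the standard form: now -2*atan(u/2).
Step 3. Substitute back u = sin(x): now -2*atan(sin(x)/2).
Answer: -2*atan(sin(x)/2).


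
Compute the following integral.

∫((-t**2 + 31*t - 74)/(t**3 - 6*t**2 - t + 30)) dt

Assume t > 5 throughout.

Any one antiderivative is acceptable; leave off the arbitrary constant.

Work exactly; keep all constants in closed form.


Answer: 4*log(t - 5) - log(t - 3) - 4*log(t + 2).


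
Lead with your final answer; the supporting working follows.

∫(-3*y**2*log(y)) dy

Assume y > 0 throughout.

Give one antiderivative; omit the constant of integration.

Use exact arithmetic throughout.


The answer is -y**3*log(y) + y**3/3.
Step 1. Integrate ∫(-3*y**2*log(y)) dy by parts with u = log(y), dv = (-3*y**2) dy, so v = -y**3 [assuming y > 0]: now -y**3*log(y) + ∫(y**2) dy.
Step 2. Evaluate the standard form: now -y**3*log(y) + y**3/3.
Answer: -y**3*log(y) + y**3/3.


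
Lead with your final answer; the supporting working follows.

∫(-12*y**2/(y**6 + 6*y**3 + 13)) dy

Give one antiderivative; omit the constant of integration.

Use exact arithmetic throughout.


The answer is -2*atan(y**3/2 + 3/2).
Step 1. Substitute u = y**3 + 3, turning ∫(-12*y**2/(y**6 + 6*y**3 + 13)) dy into ∫(-4/(u**2 + 4)) du: now ∫(-4/(u**2 + 4)) du.
Step 2. Evaluate the standard form: now -2*atan(u/2).
Step 3. Substitute back u = y**3 + 3: now -2*atan(y**3/2 + 3/2).
Answer: -2*atan(y**3/2 + 3/2).


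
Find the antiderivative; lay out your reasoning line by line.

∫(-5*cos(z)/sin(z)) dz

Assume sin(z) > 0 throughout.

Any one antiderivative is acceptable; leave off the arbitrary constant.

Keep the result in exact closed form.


Step 1. Substitute u = sin(z), turning ∫(-5*cos(z)/sin(z)) dz into ∫(-5/u) du: now ∫(-5/u) du.
Step 2. Evaluate the standard form [assuming u > 0]: now -5*log(u).
Step 3. Substitute back u = sin(z): now -5*log(sin(z)).
Answer: -5*log(sin(z)).


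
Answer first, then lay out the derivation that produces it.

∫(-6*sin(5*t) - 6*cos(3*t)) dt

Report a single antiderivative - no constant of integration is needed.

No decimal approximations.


The answer is -2*sin(3*t) + 6*cos(5*t)/5.
Step 1. Rewrite: now ∫(-6*sin(5*t)) dt + ∫(-6*cos(3*t)) dt.
Step 2. Evaluate the standard form: now -2*sin(3*t) + ∫(-6*sin(5*t)) dt.
Step 3. Evaluate the standard form: now -2*sin(3*t) + 6*cos(5*t)/5.
Answer: -2*sin(3*t) + 6*cos(5*t)/5.


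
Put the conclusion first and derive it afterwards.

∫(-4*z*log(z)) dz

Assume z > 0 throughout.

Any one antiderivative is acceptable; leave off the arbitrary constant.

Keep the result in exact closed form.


The answer is -2*z**2*log(z) + z**2.
Step 1. Integrate ∫(-4*z*log(z)) dz by parts with u = log(z), dv = (-4*z) dz, so v = -2*z**2 [assuming z > 0]: now -2*z**2*log(z) + ∫(2*z) dz.
Step 2. Evaluate the standard form: now -2*z**2*log(z) + z**2.
Answer: -2*z**2*log(z) + z**2.


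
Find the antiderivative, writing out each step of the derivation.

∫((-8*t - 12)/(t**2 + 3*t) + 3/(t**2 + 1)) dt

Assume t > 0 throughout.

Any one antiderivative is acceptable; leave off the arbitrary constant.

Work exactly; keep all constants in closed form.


Step 1. Rewrite: now ∫((-8*t - 12)/(t**2 + 3*t)) dt + ∫(3/(t**2 + 1)) dt.
Step 2. Evaluate the standard form: now 3*atan(t) + ∫((-8*t - 12)/(t**2 + 3*t)) dt.
Step 3. Decompose ∫((-8*t - 12)/(t**2 + 3*t)) dt by partial fractions, (-8*t - 12)/(t**2 + 3*t) = -4/(t + 3) - 4/t: now 3*atan(t) + ∫(-4/t) dt + ∫(-4/(t + 3)) dt.
Step 4. Evaluate the standard form [assuming t > 0]: now -4*log(t) + 3*atan(t) + ∫(-4/(t + 3)) dt.
Step 5. Evaluate the standard form [assuming t > -3]: now -4*log(t) - 4*log(t + 3) + 3*atan(t).
Answer: -4*log(t) - 4*log(t + 3) + 3*atan(t).


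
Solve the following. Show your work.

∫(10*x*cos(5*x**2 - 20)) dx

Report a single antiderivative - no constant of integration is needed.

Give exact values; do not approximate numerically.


Step 1. Substitute u = x**2 - 4, turning ∫(10*x*cos(5*x**2 - 20)) dx into ∫(5*cos(5*u)) du: now ∫(5*cos(5*u)) du.
Step 2. Evaluate the standard form: now sin(5*u).
Step 3. Substitute back u = x**2 - 4: now sin(5*x**2 - 20).
Answer: sin(5*x**2 - 20).


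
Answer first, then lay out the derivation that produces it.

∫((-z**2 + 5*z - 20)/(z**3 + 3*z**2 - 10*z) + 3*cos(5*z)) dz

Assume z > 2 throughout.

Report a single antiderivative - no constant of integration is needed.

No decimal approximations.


The answer is 2*log(z) - log(z - 2) - 2*log(z + 5) + 3*sin(5*z)/5.
Step 1. Rewrite: now ∫((-z**2 + 5*z - 20)/(z**3 + 3*z**2 - 10*z)) dz + ∫(3*cos(5*z)) dz.
Step 2. Decompose ∫((-z**2 + 5*z - 20)/(z**3 + 3*z**2 - 10*z)) dz by partial fractions, (-z**2 + 5*z - 20)/(z**3 + 3*z**2 - 10*z) = -2/(z + 5) - 1/(z - 2) + 2/z: now ∫(2/z) dz + ∫(-1/(z - 2)) dz + ∫(-2/(z + 5)) dz + ∫(3*cos(5*z)) dz.
Step 3. Evaluate the standard form [assuming z > -5]: now -2*log(z + 5) + ∫(2/z) dz + ∫(-1/(z - 2)) dz + ∫(3*cos(5*z)) dz.
Step 4. Evaluate the standard form [assuming z > 0]: now 2*log(z) - 2*log(z + 5) + ∫(-1/(z - 2)) dz + ∫(3*cos(5*z)) dz.
Step 5. Evaluate the standard form [assuming z > 2]: now 2*log(z) - log(z - 2) - 2*log(z + 5) + ∫(3*cos(5*z)) dz.
Step 6. Evaluate the standard form: now 2*log(z) - log(z - 2) - 2*log(z + 5) + 3*sin(5*z)/5.
Answer: 2*log(z) - log(z - 2) - 2*log(z + 5) + 3*sin(5*z)/5.


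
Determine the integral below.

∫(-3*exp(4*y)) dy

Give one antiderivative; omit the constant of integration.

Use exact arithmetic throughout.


Answer: -3*exp(4*y)/4.


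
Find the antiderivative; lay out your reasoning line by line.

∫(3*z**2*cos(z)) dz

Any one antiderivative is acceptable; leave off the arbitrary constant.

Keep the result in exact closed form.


Step 1. Integrate ∫(3*z**2*cos(z)) dz by parts with u = z**2, dv = (3*cos(z)) dz, so v = 3*sin(z): now 3*z**2*sin(z) + ∫(-6*z*sin(z)) dz.
Step 2. Integrate ∫(-6*z*sin(z)) dz by parts with u = z, dv = (-6*sin(z)) dz, so v = 6*cos(z): now 3*z**2*sin(z) + 6*z*cos(z) + ∫(-6*cos(z)) dz.
Step 3. Evaluate the standard form: now 3*z**2*sin(z) + 6*z*cos(z) - 6*sin(z).
Answer: 3*z**2*sin(z) + 6*z*cos(z) - 6*sin(z).


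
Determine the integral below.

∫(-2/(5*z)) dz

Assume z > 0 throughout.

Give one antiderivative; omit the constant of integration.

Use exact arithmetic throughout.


Answer: -2*log(z)/5.


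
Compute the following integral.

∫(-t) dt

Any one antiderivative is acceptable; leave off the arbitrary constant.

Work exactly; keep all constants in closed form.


Answer: -t**2/2.


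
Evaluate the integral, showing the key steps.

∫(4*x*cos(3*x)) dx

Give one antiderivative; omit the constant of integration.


Step 1. Integrate ∫(4*x*cos(3*x)) dx by parts with u = x, dv = (4*cos(3*x)) dx, so v = 4*sin(3*x)/3: now 4*x*sin(3*x)/3 + ∫(-4*sin(3*x)/3) dx.
Step 2. Evaluate the standard form: now 4*x*sin(3*x)/3 + 4*cos(3*x)/9.
Answer: 4*x*sin(3*x)/3 + 4*cos(3*x)/9.


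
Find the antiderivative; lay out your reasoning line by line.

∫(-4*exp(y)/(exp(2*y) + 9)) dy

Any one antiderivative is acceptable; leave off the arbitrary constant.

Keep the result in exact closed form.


Step 1. Substitute u = exp(y), turning ∫(-4*exp(y)/(exp(2*y) + 9)) dy into ∫(-4/(u**2 + 9)) du: now ∫(-4/(u**2 + 9)) du.
Step 2. Evaluate the standard form: now -4*atan(u/3)/3.
Step 3. Substitute back u = exp(y): now -4*atan(exp(y)/3)/3.
Answer: -4*atan(exp(y)/3)/3.


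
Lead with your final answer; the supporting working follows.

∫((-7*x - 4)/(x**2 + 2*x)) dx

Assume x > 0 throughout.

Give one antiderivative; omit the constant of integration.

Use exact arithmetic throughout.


The answer is -2*log(x) - 5*log(x + 2).
Step 1. Decompose ∫((-7*x - 4)/(x**2 + 2*x)) dx by partial fractions, (-7*x - 4)/(x**2 + 2*x) = -5/(x + 2) - 2/x: now ∫(-2/x) dx + ∫(-5/(x + 2)) dx.
Step 2. Evaluate the standard form [assuming x > 0]: now -2*log(x) + ∫(-5/(x + 2)) dx.
Step 3. Evaluate the standard form [assuming x > -2]: now -2*log(x) - 5*log(x + 2).
Answer: -2*log(x) - 5*log(x + 2).


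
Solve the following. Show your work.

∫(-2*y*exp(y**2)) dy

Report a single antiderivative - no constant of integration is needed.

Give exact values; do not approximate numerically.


Step 1. Substitute u = y**2, turning ∫(-2*y*exp(y**2)) dy into ∫(-exp(u)) du: now ∫(-exp(u)) du.
Step 2. Evaluate the standard form: now -exp(u).
Step 3. Substitute back u = y**2: now -exp(y**2).
Answer: -exp(y**2).


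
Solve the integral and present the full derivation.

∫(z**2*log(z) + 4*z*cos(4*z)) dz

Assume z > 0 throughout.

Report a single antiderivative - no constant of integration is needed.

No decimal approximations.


Step 1. Rewrite: now ∫(4*z*cos(4*z)) dz + ∫(z**2*log(z)) dz.
Step 2. Integrate ∫(4*z*cos(4*z)) dz by parts with u = z, dv = (4*cos(4*z)) dz, so v = sin(4*z): now z*sin(4*z) + ∫(z**2*log(z)) dz + ∫(-sin(4*z)) dz.
Step 3. Evaluate the standard form: now z*sin(4*z) + cos(4*z)/4 + ∫(z**2*log(z)) dz.
Step 4. Integrate ∫(z**2*log(z)) dz by parts with u = log(z), dv = (z**2) dz, so v = z**3/3 [assuming z > 0]: now z**3*log(z)/3 + z*sin(4*z) + cos(4*z)/4 + ∫(-z**2/3) dz.
Step 5. Evaluate the standard form: now z**3*log(z)/3 - z**3/9 + z*sin(4*z) + cos(4*z)/4.
Answer: z**3*log(z)/3 - z**3/9 + z*sin(4*z) + cos(4*z)/4.


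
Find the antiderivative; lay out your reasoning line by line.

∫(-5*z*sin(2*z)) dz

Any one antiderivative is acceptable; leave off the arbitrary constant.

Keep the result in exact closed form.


Step 1. Integrate ∫(-5*z*sin(2*z)) dz by parts with u = z, dv = (-5*sin(2*z)) dz, so v = 5*cos(2*z)/2: now 5*z*cos(2*z)/2 + ∫(-5*cos(2*z)/2) dz.
Step 2. Evaluate the standard form: now 5*z*cos(2*z)/2 - 5*sin(2*z)/4.
Answer: 5*z*cos(2*z)/2 - 5*sin(2*z)/4.


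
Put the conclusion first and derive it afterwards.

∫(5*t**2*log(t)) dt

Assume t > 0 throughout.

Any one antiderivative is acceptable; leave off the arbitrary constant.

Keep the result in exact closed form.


The answer is 5*t**3*log(t)/3 - 5*t**3/9.
Step 1. Integrate ∫(5*t**2*log(t)) dt by parts with u = log(t), dv = (5*t**2) dt, so v = 5*t**3/3 [assuming t > 0]: now 5*t**3*log(t)/3 + ∫(-5*t**2/3) dt.
Step 2. Evaluate the standard form: now 5*t**3*log(t)/3 - 5*t**3/9.
Answer: 5*t**3*log(t)/3 - 5*t**3/9.


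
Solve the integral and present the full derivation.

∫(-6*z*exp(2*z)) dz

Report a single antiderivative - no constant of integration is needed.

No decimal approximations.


Step 1. Integrate ∫(-6*z*exp(2*z)) dz by parts with u = z, dv = (-6*exp(2*z)) dz, so v = -3*exp(2*z): now -3*z*exp(2*z) + ∫(3*exp(2*z)) dz.
Step 2. Evaluate the standard form: now -3*z*exp(2*z) + 3*exp(2*z)/2.
Answer: -3*z*exp(2*z) + 3*exp(2*z)/2.


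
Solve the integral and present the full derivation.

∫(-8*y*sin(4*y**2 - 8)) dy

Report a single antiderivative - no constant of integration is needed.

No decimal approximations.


Step 1. Substitute u = y**2 - 2, turning ∫(-8*y*sin(4*y**2 - 8)) dy into ∫(-4*sin(4*u)) du: now ∫(-4*sin(4*u)) du.
Step 2. Evaluate the standard form: now cos(4*u).
Step 3. Substitute back u = y**2 - 2: now cos(4*y**2 - 8).
Answer: cos(4*y**2 - 8).


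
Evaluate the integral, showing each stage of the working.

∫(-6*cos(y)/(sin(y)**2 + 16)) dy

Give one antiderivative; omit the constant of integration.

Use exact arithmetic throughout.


Step 1. Substitute u = sin(y), turning ∫(-6*cos(y)/(sin(y)**2 + 16)) dy into ∫(-6/(u**2 + 16)) du: now ∫(-6/(u**2 + 16)) du.
Step 2. Evaluate the standard form: now -3*atan(u/4)/2.
Step 3. Substitute back u = sin(y): now -3*atan(sin(y)/4)/2.
Answer: -3*atan(sin(y)/4)/2.


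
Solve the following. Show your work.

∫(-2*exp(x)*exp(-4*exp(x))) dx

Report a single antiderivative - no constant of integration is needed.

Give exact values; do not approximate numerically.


Step 1. Substitute u = exp(x), turning ∫(-2*exp(x)*exp(-4*exp(x))) dx into ∫(-2*exp(-4*u)) du: now ∫(-2*exp(-4*u)) du.
Step 2. Evaluate the standard form: now exp(-4*u)/2.
Step 3. Substitute back u = exp(x): now exp(-4*exp(x))/2.
Answer: exp(-4*exp(x))/2.


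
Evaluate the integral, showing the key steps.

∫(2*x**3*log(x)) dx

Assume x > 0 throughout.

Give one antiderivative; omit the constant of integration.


Step 1. Integrate ∫(2*x**3*log(x)) dx by parts with u = log(x), dv = (2*x**3) dx, so v = x**4/2 [assuming x > 0]: now x**4*log(x)/2 + ∫(-x**3/2) dx.
Step 2. Evaluate the standard form: now x**4*log(x)/2 - x**4/8.
Answer: x**4*log(x)/2 - x**4/8.


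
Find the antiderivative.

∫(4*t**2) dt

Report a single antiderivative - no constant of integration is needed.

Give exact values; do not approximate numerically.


Answer: 4*t**3/3.


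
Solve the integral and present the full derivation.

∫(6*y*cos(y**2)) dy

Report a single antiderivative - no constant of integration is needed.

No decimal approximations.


Step 1. Substitute u = y**2, turning ∫(6*y*cos(y**2)) dy into ∫(3*cos(u)) du: now ∫(3*cos(u)) du.
Step 2. Evaluate the standard form: now 3*sin(u).
Step 3. Substitute back u = y**2: now 3*sin(y**2).
Answer: 3*sin(y**2).


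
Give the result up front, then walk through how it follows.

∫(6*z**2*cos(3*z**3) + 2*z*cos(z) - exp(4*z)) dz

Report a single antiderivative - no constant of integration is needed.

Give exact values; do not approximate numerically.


The answer is 2*z*sin(z) - exp(4*z)/4 + 2*sin(3*z**3)/3 + 2*cos(z).
Step 1. Rewrite: now ∫(2*z*cos(z)) dz + ∫(6*z**2*cos(3*z**3)) dz + ∫(-exp(4*z)) dz.
Step 2. Substitute u = z**3, turning ∫(6*z**2*cos(3*z**3)) dz into ∫(2*cos(3*u)) du: now ∫(2*z*cos(z)) dz + ∫(-exp(4*z)) dz + ∫(2*cos(3*u)) du.
Step 3. Evaluate the standard form: now 2*sin(3*u)/3 + ∫(2*z*cos(z)) dz + ∫(-exp(4*z)) dz.
Step 4. Substitute back u = z**3: now 2*sin(3*z**3)/3 + ∫(2*z*cos(z)) dz + ∫(-exp(4*z)) dz.
Step 5. Evaluate the standard form: now -exp(4*z)/4 + 2*sin(3*z**3)/3 + ∫(2*z*cos(z)) dz.
Step 6. Integrate ∫(2*z*cos(z)) dz by parts with u = z, dv = (2*cos(z)) dz, so v = 2*sin(z): now 2*z*sin(z) - exp(4*z)/4 + 2*sin(3*z**3)/3 + ∫(-2*sin(z)) dz.
Step 7. Evaluate the standard form: now 2*z*sin(z) - exp(4*z)/4 + 2*sin(3*z**3)/3 + 2*cos(z).
Answer: 2*z*sin(z) - exp(4*z)/4 + 2*sin(3*z**3)/3 + 2*cos(z).


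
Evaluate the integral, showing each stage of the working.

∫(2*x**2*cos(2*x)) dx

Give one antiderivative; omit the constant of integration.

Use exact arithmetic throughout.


Step 1. Integrate ∫(2*x**2*cos(2*x)) dx by parts with u = x**2, dv = (2*cos(2*x)) dx, so v = sin(2*x): now x**2*sin(2*x) + ∫(-2*x*sin(2*x)) dx.
Step 2. Integrate ∫(-2*x*sin(2*x)) dx by parts with u = x, dv = (-2*sin(2*x)) dx, so v = cos(2*x): now x**2*sin(2*x) + x*cos(2*x) + ∫(-cos(2*x)) dx.
Step 3. Evaluate the standard form: now x**2*sin(2*x) + x*cos(2*x) - sin(2*x)/2.
Answer: x**2*sin(2*x) + x*cos(2*x) - sin(2*x)/2.


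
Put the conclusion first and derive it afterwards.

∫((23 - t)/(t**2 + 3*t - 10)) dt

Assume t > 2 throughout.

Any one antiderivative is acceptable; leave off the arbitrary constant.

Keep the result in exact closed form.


The answer is 3*log(t - 2) - 4*log(t + 5).
Step 1. Decompose ∫((23 - t)/(t**2 + 3*t - 10)) dt by partial fractions, (23 - t)/(t**2 + 3*t - 10) = -4/(t + 5) + 3/(t - 2): now ∫(3/(t - 2)) dt + ∫(-4/(t + 5)) dt.
Step 2. Evaluate the standard form [assuming t > -5]: now -4*log(t + 5) + ∫(3/(t - 2)) dt.
Step 3. Evaluate the standard form [assuming t > 2]: now 3*log(t - 2) - 4*log(t + 5).
Answer: 3*log(t - 2) - 4*log(t + 5).


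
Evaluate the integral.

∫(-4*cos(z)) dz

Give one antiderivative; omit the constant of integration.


Answer: -4*sin(z).


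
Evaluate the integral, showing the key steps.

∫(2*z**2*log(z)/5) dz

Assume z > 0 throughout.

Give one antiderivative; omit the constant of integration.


Step 1. Integrate ∫(2*z**2*log(z)/5) dz by parts with u = log(z), dv = (2*z**2/5) dz, so v = 2*z**3/15 [assuming z > 0]: now 2*z**3*log(z)/15 + ∫(-2*z**2/15) dz.
Step 2. Evaluate the standard form: now 2*z**3*log(z)/15 - 2*z**3/45.
Answer: 2*z**3*log(z)/15 - 2*z**3/45.


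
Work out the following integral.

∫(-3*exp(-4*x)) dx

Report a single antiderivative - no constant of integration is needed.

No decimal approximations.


Answer: 3*exp(-4*x)/4.


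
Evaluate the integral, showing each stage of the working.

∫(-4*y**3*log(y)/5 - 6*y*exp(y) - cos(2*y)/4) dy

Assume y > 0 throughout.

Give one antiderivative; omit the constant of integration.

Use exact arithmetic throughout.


Step 1. Rewrite: now ∫(-6*y*exp(y)) dy + ∫(-4*y**3*log(y)/5) dy + ∫(-cos(2*y)/4) dy.
Step 2. Integrate ∫(-6*y*exp(y)) dy by parts with u = y, dv = (-6*exp(y)) dy, so v = -6*exp(y): now -6*y*exp(y) + ∫(-4*y**3*log(y)/5) dy + ∫(6*exp(y)) dy + ∫(-cos(2*y)/4) dy.
Step 3. Evaluate the standard form: now -6*y*exp(y) + 6*exp(y) + ∫(-4*y**3*log(y)/5) dy + ∫(-cos(2*y)/4) dy.
Step 4. Integrate ∫(-4*y**3*log(y)/5) dy by parts with u = log(y), dv = (-4*y**3/5) dy, so v = -y**4/5 [assuming y > 0]: now -y**4*log(y)/5 - 6*y*exp(y) + 6*exp(y) + ∫(y**3/5) dy + ∫(-cos(2*y)/4) dy.
Step 5. Evaluate the standard form: now -y**4*log(y)/5 + y**4/20 - 6*y*exp(y) + 6*exp(y) + ∫(-cos(2*y)/4) dy.
Step 6. Evaluate the standard form: now -y**4*log(y)/5 + y**4/20 - 6*y*exp(y) + 6*exp(y) - sin(2*y)/8.
Answer: -y**4*log(y)/5 + y**4/20 - 6*y*exp(y) + 6*exp(y) - sin(2*y)/8.


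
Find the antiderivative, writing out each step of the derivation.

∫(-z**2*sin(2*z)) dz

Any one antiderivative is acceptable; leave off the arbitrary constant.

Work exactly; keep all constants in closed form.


Step 1. Integrate ∫(-z**2*sin(2*z)) dz by parts with u = z**2, dv = (-sin(2*z)) dz, so v = cos(2*z)/2: now z**2*cos(2*z)/2 + ∫(-z*cos(2*z)) dz.
Step 2. Integrate ∫(-z*cos(2*z)) dz by parts with u = z, dv = (-cos(2*z)) dz, so v = -sin(2*z)/2: now z**2*cos(2*z)/2 - z*sin(2*z)/2 + ∫(sin(2*z)/2) dz.
Step 3. Evaluate the standard form: now z**2*cos(2*z)/2 - z*sin(2*z)/2 - cos(2*z)/4.
Answer: z**2*cos(2*z)/2 - z*sin(2*z)/2 - cos(2*z)/4.


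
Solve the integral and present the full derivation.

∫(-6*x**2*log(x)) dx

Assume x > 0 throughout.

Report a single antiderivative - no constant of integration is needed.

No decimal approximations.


Step 1. Integrate ∫(-6*x**2*log(x)) dx by parts with u = log(x), dv = (-6*x**2) dx, so v = -2*x**3 [assuming x > 0]: now -2*x**3*log(x) + ∫(2*x**2) dx.
Step 2. Evaluate the standard form: now -2*x**3*log(x) + 2*x**3/3.
Answer: -2*x**3*log(x) + 2*x**3/3.


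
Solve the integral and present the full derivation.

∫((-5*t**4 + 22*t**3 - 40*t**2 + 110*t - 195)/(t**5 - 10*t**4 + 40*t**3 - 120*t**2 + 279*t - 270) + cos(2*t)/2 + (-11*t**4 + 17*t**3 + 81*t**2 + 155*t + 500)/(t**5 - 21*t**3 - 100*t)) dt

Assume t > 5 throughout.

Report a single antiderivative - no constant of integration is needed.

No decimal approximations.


Step 1. Rewrite: now ∫((-11*t**4 + 17*t**3 + 81*t**2 + 155*t + 500)/(t**5 - 21*t**3 - 100*t)) dt + ∫((-5*t**4 + 22*t**3 - 40*t**2 + 110*t - 195)/(t**5 - 10*t**4 + 40*t**3 - 120*t**2 + 279*t - 270)) dt + ∫(cos(2*t)/2) dt.
Step 2. Evaluate the standard form: now sin(2*t)/4 + ∫((-11*t**4 + 17*t**3 + 81*t**2 + 155*t + 500)/(t**5 - 21*t**3 - 100*t)) dt + ∫((-5*t**4 + 22*t**3 - 40*t**2 + 110*t - 195)/(t**5 - 10*t**4 + 40*t**3 - 120*t**2 + 279*t - 270)) dt.
Step 3. Decompose ∫((-11*t**4 + 17*t**3 + 81*t**2 + 155*t + 500)/(t**5 - 21*t**3 - 100*t)) dt by partial fractions, (-11*t**4 + 17*t**3 + 81*t**2 + 155*t + 500)/(t**5 - 21*t**3 - 100*t) = -3/(t**2 + 4) - 5/(t + 5) - 1/(t - 5) - 5/t: now sin(2*t)/4 + ∫(-5/t) dt + ∫((-5*t**4 + 22*t**3 - 40*t**2 + 110*t - 195)/(t**5 - 10*t**4 + 40*t**3 - 120*t**2 + 279*t - 270)) dt + ∫(-1/(t - 5)) dt + ∫(-5/(t + 5)) dt + ∫(-3/(t**2 + 4)) dt.
Step 4. Evaluate the standard form [assuming t > 0]: now -5*log(t) + sin(2*t)/4 + ∫((-5*t**4 + 22*t**3 - 40*t**2 + 110*t - 195)/(t**5 - 10*t**4 + 40*t**3 - 120*t**2 + 279*t - 270)) dt + ∫(-1/(t - 5)) dt + ∫(-5/(t + 5)) dt + ∫(-3/(t**2 + 4)) dt.
Step 5. Evaluate the standard form [assuming t > -5]: now -5*log(t) - 5*log(t + 5) + sin(2*t)/4 + ∫((-5*t**4 + 22*t**3 - 40*t**2 + 110*t - 195)/(t**5 - 10*t**4 + 40*t**3 - 120*t**2 + 279*t - 270)) dt + ∫(-1/(t - 5)) dt + ∫(-3/(t**2 + 4)) dt.
Step 6. Evaluate the standard form [assuming t > 5]: now -5*log(t) - log(t - 5) - 5*log(t + 5) + sin(2*t)/4 + ∫((-5*t**4 + 22*t**3 - 40*t**2 + 110*t - 195)/(t**5 - 10*t**4 + 40*t**3 - 120*t**2 + 279*t - 270)) dt + ∫(-3/(t**2 + 4)) dt.
Step 7. Evaluate the standard form: now -5*log(t) - log(t - 5) - 5*log(t + 5) + sin(2*t)/4 - 3*atan(t/2)/2 + ∫((-5*t**4 + 22*t**3 - 40*t**2 + 110*t - 195)/(t**5 - 10*t**4 + 40*t**3 - 120*t**2 + 279*t - 270)) dt.
Step 8. Decompose ∫((-5*t**4 + 22*t**3 - 40*t**2 + 110*t - 195)/(t**5 - 10*t**4 + 40*t**3 - 120*t**2 + 279*t - 270)) dt by partial fractions, (-5*t**4 + 22*t**3 - 40*t**2 + 110*t - 195)/(t**5 - 10*t**4 + 40*t**3 - 120*t**2 + 279*t - 270) = -4/(t**2 + 9) - 1/(t - 2) + 1/(t - 3) - 5/(t - 5): now -5*log(t) - log(t - 5) - 5*log(t + 5) + sin(2*t)/4 - 3*atan(t/2)/2 + ∫(-5/(t - 5)) dt + ∫(1/(t - 3)) dt + ∫(-1/(t - 2)) dt + ∫(-4/(t**2 + 9)) dt.
Step 9. Evaluate the standard form [assuming t > 5]: now -5*log(t) - 6*log(t - 5) - 5*log(t + 5) + sin(2*t)/4 - 3*atan(t/2)/2 + ∫(1/(t - 3)) dt + ∫(-1/(t - 2)) dt + ∫(-4/(t**2 + 9)) dt.
Step 10. Evaluate the standard form [assuming t > 3]: now -5*log(t) - 6*log(t - 5) + log(t - 3) - 5*log(t + 5) + sin(2*t)/4 - 3*atan(t/2)/2 + ∫(-1/(t - 2)) dt + ∫(-4/(t**2 + 9)) dt.
Step 11. Evaluate the standard form [assuming t > 2]: now -5*log(t) - 6*log(t - 5) + log(t - 3) - log(t - 2) - 5*log(t + 5) + sin(2*t)/4 - 3*atan(t/2)/2 + ∫(-4/(t**2 + 9)) dt.
Step 12. Evaluate the standard form: now -5*log(t) - 6*log(t - 5) + log(t - 3) - log(t - 2) - 5*log(t + 5) + sin(2*t)/4 - 4*atan(t/3)/3 - 3*atan(t/2)/2.
Answer: -5*log(t) - 6*log(t - 5) + log(t - 3) - log(t - 2) - 5*log(t + 5) + sin(2*t)/4 - 4*atan(t/3)/3 - 3*atan(t/2)/2.


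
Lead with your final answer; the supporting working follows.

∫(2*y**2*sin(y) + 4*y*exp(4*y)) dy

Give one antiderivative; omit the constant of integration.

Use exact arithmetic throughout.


The answer is -2*y**2*cos(y) + y*exp(4*y) + 4*y*sin(y) - exp(4*y)/4 + 4*cos(y).
Step 1. Rewrite: now ∫(4*y*exp(4*y)) dy + ∫(2*y**2*sin(y)) dy.
Step 2. Integrate ∫(4*y*exp(4*y)) dy by parts with u = y, dv = (4*exp(4*y)) dy, so v = exp(4*y): now y*exp(4*y) + ∫(2*y**2*sin(y)) dy + ∫(-exp(4*y)) dy.
Step 3. Evaluate the standard form: now y*exp(4*y) - exp(4*y)/4 + ∫(2*y**2*sin(y)) dy.
Step 4. Integrate ∫(2*y**2*sin(y)) dy by parts with u = y**2, dv = (2*sin(y)) dy, so v = -2*cos(y): now -2*y**2*cos(y) + y*exp(4*y) - exp(4*y)/4 + ∫(4*y*cos(y)) dy.
Step 5. Integrate ∫(4*y*cos(y)) dy by parts with u = y, dv = (4*cos(y)) dy, so v = 4*sin(y): now -2*y**2*cos(y) + y*exp(4*y) + 4*y*sin(y) - exp(4*y)/4 + ∫(-4*sin(y)) dy.
Step 6. Evaluate the standard form: now -2*y**2*cos(y) + y*exp(4*y) + 4*y*sin(y) - exp(4*y)/4 + 4*cos(y).
Answer: -2*y**2*cos(y) + y*exp(4*y) + 4*y*sin(y) - exp(4*y)/4 + 4*cos(y).


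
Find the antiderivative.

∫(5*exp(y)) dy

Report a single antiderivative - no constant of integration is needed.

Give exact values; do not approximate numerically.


Answer: 5*exp(y).


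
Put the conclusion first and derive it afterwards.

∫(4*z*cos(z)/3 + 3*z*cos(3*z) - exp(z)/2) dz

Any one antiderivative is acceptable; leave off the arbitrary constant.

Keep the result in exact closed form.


The answer is 4*z*sin(z)/3 + z*sin(3*z) - exp(z)/2 + 4*cos(z)/3 + cos(3*z)/3.
Step 1. Rewrite: now ∫(4*z*cos(z)/3) dz + ∫(3*z*cos(3*z)) dz + ∫(-exp(z)/2) dz.
Step 2. Evaluate the standard form: now -exp(z)/2 + ∫(4*z*cos(z)/3) dz + ∫(3*z*cos(3*z)) dz.
Step 3. Integrate ∫(3*z*cos(3*z)) dz by parts with u = z, dv = (3*cos(3*z)) dz, so v = sin(3*z): now z*sin(3*z) - exp(z)/2 + ∫(4*z*cos(z)/3) dz + ∫(-sin(3*z)) dz.
Step 4. Evaluate the standard form: now z*sin(3*z) - exp(z)/2 + cos(3*z)/3 + ∫(4*z*cos(z)/3) dz.
Step 5. Integrate ∫(4*z*cos(z)/3) dz by parts with u = z, dv = (4*cos(z)/3) dz, so v = 4*sin(z)/3: now 4*z*sin(z)/3 + z*sin(3*z) - exp(z)/2 + cos(3*z)/3 + ∫(-4*sin(z)/3) dz.
Step 6. Evaluate the standard form: now 4*z*sin(z)/3 + z*sin(3*z) - exp(z)/2 + 4*cos(z)/3 + cos(3*z)/3.
Answer: 4*z*sin(z)/3 + z*sin(3*z) - exp(z)/2 + 4*cos(z)/3 + cos(3*z)/3.


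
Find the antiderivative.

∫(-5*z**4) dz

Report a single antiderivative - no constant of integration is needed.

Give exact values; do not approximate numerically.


Answer: -z**5.


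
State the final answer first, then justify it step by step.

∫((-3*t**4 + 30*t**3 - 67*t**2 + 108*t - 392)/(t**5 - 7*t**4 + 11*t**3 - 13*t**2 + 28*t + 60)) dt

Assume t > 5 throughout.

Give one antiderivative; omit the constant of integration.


The answer is log(t - 5) + log(t - 3) - 5*log(t + 1) - 2*atan(t/2).
Step 1. Decompose ∫((-3*t**4 + 30*t**3 - 67*t**2 + 108*t - 392)/(t**5 - 7*t**4 + 11*t**3 - 13*t**2 + 28*t + 60)) dt by partial fractions, (-3*t**4 + 30*t**3 - 67*t**2 + 108*t - 392)/(t**5 - 7*t**4 + 11*t**3 - 13*t**2 + 28*t + 60) = -4/(t**2 + 4) - 5/(t + 1) + 1/(t - 3) + 1/(t - 5): now ∫(1/(t - 5)) dt + ∫(1/(t - 3)) dt + ∫(-5/(t + 1)) dt + ∫(-4/(t**2 + 4)) dt.
Step 2. Evaluate the standard form [assuming t > -1]: now -5*log(t + 1) + ∫(1/(t - 5)) dt + ∫(1/(t - 3)) dt + ∫(-4/(t**2 + 4)) dt.
Step 3. Evaluate the standard form [assuming t > 5]: now log(t - 5) - 5*log(t + 1) + ∫(1/(t - 3)) dt + ∫(-4/(t**2 + 4)) dt.
Step 4. Evaluate the standard form [assuming t > 3]: now log(t - 5) + log(t - 3) - 5*log(t + 1) + ∫(-4/(t**2 + 4)) dt.
Step 5. Evaluate the standard form: now log(t - 5) + log(t - 3) - 5*log(t + 1) - 2*atan(t/2).
Answer: log(t - 5) + log(t - 3) - 5*log(t + 1) - 2*atan(t/2).


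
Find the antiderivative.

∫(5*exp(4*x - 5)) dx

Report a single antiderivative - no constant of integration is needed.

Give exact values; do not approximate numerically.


Answer: 5*exp(4*x - 5)/4.


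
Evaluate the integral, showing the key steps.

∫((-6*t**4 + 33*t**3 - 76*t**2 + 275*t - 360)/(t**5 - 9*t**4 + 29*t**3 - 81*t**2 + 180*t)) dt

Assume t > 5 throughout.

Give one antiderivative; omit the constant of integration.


Step 1. Decompose ∫((-6*t**4 + 33*t**3 - 76*t**2 + 275*t - 360)/(t**5 - 9*t**4 + 29*t**3 - 81*t**2 + 180*t)) dt by partial fractions, (-6*t**4 + 33*t**3 - 76*t**2 + 275*t - 360)/(t**5 - 9*t**4 + 29*t**3 - 81*t**2 + 180*t) = -2/(t**2 + 9) - 1/(t - 4) - 3/(t - 5) - 2/t: now ∫(-2/t) dt + ∫(-3/(t - 5)) dt + ∫(-1/(t - 4)) dt + ∫(-2/(t**2 + 9)) dt.
Step 2. Evaluate the standard form [assuming t > 0]: now -2*log(t) + ∫(-3/(t - 5)) dt + ∫(-1/(t - 4)) dt + ∫(-2/(t**2 + 9)) dt.
Step 3. Evaluate the standard form [assuming t > 5]: now -2*log(t) - 3*log(t - 5) + ∫(-1/(t - 4)) dt + ∫(-2/(t**2 + 9)) dt.
Step 4. Evaluate the standard form [assuming t > 4]: now -2*log(t) - 3*log(t - 5) - log(t - 4) + ∫(-2/(t**2 + 9)) dt.
Step 5. Evaluate the standard form: now -2*log(t) - 3*log(t - 5) - log(t - 4) - 2*atan(t/3)/3.
Answer: -2*log(t) - 3*log(t - 5) - log(t - 4) - 2*atan(t/3)/3.


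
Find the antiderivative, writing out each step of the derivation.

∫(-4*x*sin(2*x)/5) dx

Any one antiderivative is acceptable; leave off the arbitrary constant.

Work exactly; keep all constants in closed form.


Step 1. Integrate ∫(-4*x*sin(2*x)/5) dx by parts with u = x, dv = (-4*sin(2*x)/5) dx, so v = 2*cos(2*x)/5: now 2*x*cos(2*x)/5 + ∫(-2*cos(2*x)/5) dx.
Step 2. Evaluate the standard form: now 2*x*cos(2*x)/5 - sin(2*x)/5.
Answer: 2*x*cos(2*x)/5 - sin(2*x)/5.


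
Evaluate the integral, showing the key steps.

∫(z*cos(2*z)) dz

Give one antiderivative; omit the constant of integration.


Step 1. Integrate ∫(z*cos(2*z)) dz by parts with u = z, dv = (cos(2*z)) dz, so v = sin(2*z)/2: now z*sin(2*z)/2 + ∫(-sin(2*z)/2) dz.
Step 2. Evaluate the standard form: now z*sin(2*z)/2 + cos(2*z)/4.
Answer: z*sin(2*z)/2 + cos(2*z)/4.


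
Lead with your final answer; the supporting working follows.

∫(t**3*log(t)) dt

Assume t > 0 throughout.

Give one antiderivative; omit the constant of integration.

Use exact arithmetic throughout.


The answer is t**4*log(t)/4 - t**4/16.
Step 1. Integrate ∫(t**3*log(t)) dt by parts with u = log(t), dv = (t**3) dt, so v = t**4/4 [assuming t > 0]: now t**4*log(t)/4 + ∫(-t**3/4) dt.
Step 2. Evaluate the standard form: now t**4*log(t)/4 - t**4/16.
Answer: t**4*log(t)/4 - t**4/16.


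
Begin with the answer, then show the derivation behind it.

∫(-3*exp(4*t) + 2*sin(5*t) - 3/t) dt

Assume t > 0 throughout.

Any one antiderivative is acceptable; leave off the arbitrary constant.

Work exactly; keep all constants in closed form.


The answer is -3*exp(4*t)/4 - 3*log(t) - 2*cos(5*t)/5.
Step 1. Rewrite: now ∫(-3/t) dt + ∫(-3*exp(4*t)) dt + ∫(2*sin(5*t)) dt.
Step 2. Evaluate the standard form [assuming t > 0]: now -3*log(t) + ∫(-3*exp(4*t)) dt + ∫(2*sin(5*t)) dt.
Step 3. Evaluate the standard form: now -3*exp(4*t)/4 - 3*log(t) + ∫(2*sin(5*t)) dt.
Step 4. Evaluate the standard form: now -3*exp(4*t)/4 - 3*log(t) - 2*cos(5*t)/5.
Answer: -3*exp(4*t)/4 - 3*log(t) - 2*cos(5*t)/5.


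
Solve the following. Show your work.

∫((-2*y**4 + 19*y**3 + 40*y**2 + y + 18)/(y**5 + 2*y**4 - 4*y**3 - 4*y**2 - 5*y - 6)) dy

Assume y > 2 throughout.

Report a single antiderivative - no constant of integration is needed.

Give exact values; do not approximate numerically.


Step 1. Decompose ∫((-2*y**4 + 19*y**3 + 40*y**2 + y + 18)/(y**5 + 2*y**4 - 4*y**3 - 4*y**2 - 5*y - 6)) dy by partial fractions, (-2*y**4 + 19*y**3 + 40*y**2 + y + 18)/(y**5 + 2*y**4 - 4*y**3 - 4*y**2 - 5*y - 6) = 3/(y**2 + 1) - 3/(y + 3) - 3/(y + 1) + 4/(y - 2): now ∫(4/(y - 2)) dy + ∫(-3/(y + 1)) dy + ∫(-3/(y + 3)) dy + ∫(3/(y**2 + 1)) dy.
Step 2. Evaluate the standard form [assuming y > -3]: now -3*log(y + 3) + ∫(4/(y - 2)) dy + ∫(-3/(y + 1)) dy + ∫(3/(y**2 + 1)) dy.
Step 3. Evaluate the standard form [assuming y > -1]: now -3*log(y + 1) - 3*log(y + 3) + ∫(4/(y - 2)) dy + ∫(3/(y**2 + 1)) dy.
Step 4. Evaluate the standard form [assuming y > 2]: now 4*log(y - 2) - 3*log(y + 1) - 3*log(y + 3) + ∫(3/(y**2 + 1)) dy.
Step 5. Evaluate the standard form: now 4*log(y - 2) - 3*log(y + 1) - 3*log(y + 3) + 3*atan(y).
Answer: 4*log(y - 2) - 3*log(y + 1) - 3*log(y + 3) + 3*atan(y).


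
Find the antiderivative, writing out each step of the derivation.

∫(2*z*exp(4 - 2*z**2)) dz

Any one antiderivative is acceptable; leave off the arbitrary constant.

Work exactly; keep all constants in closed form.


Step 1. Substitute u = z**2 - 2, turning ∫(2*z*exp(4 - 2*z**2)) dz into ∫(exp(-2*u)) du: now ∫(exp(-2*u)) du.
Step 2. Evaluate the standard form: now -exp(-2*u)/2.
Step 3. Substitute back u = z**2 - 2: now -exp(4 - 2*z**2)/2.
Answer: -exp(4 - 2*z**2)/2.


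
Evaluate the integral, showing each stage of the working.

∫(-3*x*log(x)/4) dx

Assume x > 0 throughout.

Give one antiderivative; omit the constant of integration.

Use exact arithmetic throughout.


Step 1. Integrate ∫(-3*x*log(x)/4) dx by parts with u = log(x), dv = (-3*x/4) dx, so v = -3*x**2/8 [assuming x > 0]: now -3*x**2*log(x)/8 + ∫(3*x/8) dx.
Step 2. Evaluate the standard form: now -3*x**2*log(x)/8 + 3*x**2/16.
Answer: -3*x**2*log(x)/8 + 3*x**2/16.


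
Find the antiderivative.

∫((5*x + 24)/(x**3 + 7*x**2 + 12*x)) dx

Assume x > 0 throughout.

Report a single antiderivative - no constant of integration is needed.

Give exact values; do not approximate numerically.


Answer: 2*log(x) - 3*log(x + 3) + log(x + 4).


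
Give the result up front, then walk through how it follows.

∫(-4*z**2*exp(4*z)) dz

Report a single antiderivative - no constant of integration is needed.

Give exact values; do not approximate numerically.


The answer is -z**2*exp(4*z) + z*exp(4*z)/2 - exp(4*z)/8.
Step 1. Integrate ∫(-4*z**2*exp(4*z)) dz by parts with u = z**2, dv = (-4*exp(4*z)) dz, so v = -exp(4*z): now -z**2*exp(4*z) + ∫(2*z*exp(4*z)) dz.
Step 2. Integrate ∫(2*z*exp(4*z)) dz by parts with u = z, dv = (2*exp(4*z)) dz, so v = exp(4*z)/2: now -z**2*exp(4*z) + z*exp(4*z)/2 + ∫(-exp(4*z)/2) dz.
Step 3. Evaluate the standard form: now -z**2*exp(4*z) + z*exp(4*z)/2 - exp(4*z)/8.
Answer: -z**2*exp(4*z) + z*exp(4*z)/2 - exp(4*z)/8.


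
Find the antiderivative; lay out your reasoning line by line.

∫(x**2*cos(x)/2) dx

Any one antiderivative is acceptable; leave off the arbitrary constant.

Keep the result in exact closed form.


Step 1. Integrate ∫(x**2*cos(x)/2) dx by parts with u = x**2, dv = (cos(x)/2) dx, so v = sin(x)/2: now x**2*sin(x)/2 + ∫(-x*sin(x)) dx.
Step 2. Integrate ∫(-x*sin(x)) dx by parts with u = x, dv = (-sin(x)) dx, so v = cos(x): now x**2*sin(x)/2 + x*cos(x) + ∫(-cos(x)) dx.
Step 3. Evaluate the standard form: now x**2*sin(x)/2 + x*cos(x) - sin(x).
Answer: x**2*sin(x)/2 + x*cos(x) - sin(x).


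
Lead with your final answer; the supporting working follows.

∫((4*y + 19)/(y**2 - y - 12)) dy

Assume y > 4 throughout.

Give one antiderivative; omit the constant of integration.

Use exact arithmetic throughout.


The answer is 5*log(y - 4) - log(y + 3).
Step 1. Decompose ∫((4*y + 19)/(y**2 - y - 12)) dy by partial fractions, (4*y + 19)/(y**2 - y - 12) = -1/(y + 3) + 5/(y - 4): now ∫(5/(y - 4)) dy + ∫(-1/(y + 3)) dy.
Step 2. Evaluate the standard form [assuming y > 4]: now 5*log(y - 4) + ∫(-1/(y + 3)) dy.
Step 3. Evaluate the standard form [assuming y > -3]: now 5*log(y - 4) - log(y + 3).
Answer: 5*log(y - 4) - log(y + 3).


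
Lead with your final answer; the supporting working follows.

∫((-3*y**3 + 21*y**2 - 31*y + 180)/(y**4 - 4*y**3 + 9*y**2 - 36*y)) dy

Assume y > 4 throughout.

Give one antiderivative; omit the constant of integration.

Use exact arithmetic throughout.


The answer is -5*log(y) + 2*log(y - 4) + atan(y/3)/3.
Step 1. Decompose ∫((-3*y**3 + 21*y**2 - 31*y + 180)/(y**4 - 4*y**3 + 9*y**2 - 36*y)) dy by partial fractions, (-3*y**3 + 21*y**2 - 31*y + 180)/(y**4 - 4*y**3 + 9*y**2 - 36*y) = 1/(y**2 + 9) + 2/(y - 4) - 5/y: now ∫(-5/y) dy + ∫(2/(y - 4)) dy + ∫(1/(y**2 + 9)) dy.
Step 2. Evaluate the standard form [assuming y > 0]: now -5*log(y) + ∫(2/(y - 4)) dy + ∫(1/(y**2 + 9)) dy.
Step 3. Evaluate the standard form [assuming y > 4]: now -5*log(y) + 2*log(y - 4) + ∫(1/(y**2 + 9)) dy.
Step 4. Evaluate the standard form: now -5*log(y) + 2*log(y - 4) + atan(y/3)/3.
Answer: -5*log(y) + 2*log(y - 4) + atan(y/3)/3.
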